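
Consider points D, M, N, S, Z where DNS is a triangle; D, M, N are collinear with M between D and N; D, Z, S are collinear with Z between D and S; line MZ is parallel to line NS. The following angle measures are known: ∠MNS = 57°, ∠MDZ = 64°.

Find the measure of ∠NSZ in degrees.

1. ∠DNS = 57°  [M on ray ND]
2. ∠NDS = 64°  [M on DN, Z on DS]
3. ∠DSN = 59°  [△DNS]
4. ∠NSZ = 59°  [Z on ray SD]

∠NSZ = 59°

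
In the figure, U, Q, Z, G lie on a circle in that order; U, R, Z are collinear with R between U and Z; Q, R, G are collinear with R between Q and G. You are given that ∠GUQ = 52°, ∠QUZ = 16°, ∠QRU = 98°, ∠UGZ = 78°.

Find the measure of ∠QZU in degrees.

1. ∠GZQ = 128°  [cyclic UQZG, opposite ∠U+∠Z]
2. ∠QGZ = 16°  [same arc QZ]
3. ∠QRZ = 82°  [linear pair at R on UZ]
4. ∠GQZ = 36°  [△QZG]
5. ∠QZU = 62°  [△QRZ]

∠QZU = 62°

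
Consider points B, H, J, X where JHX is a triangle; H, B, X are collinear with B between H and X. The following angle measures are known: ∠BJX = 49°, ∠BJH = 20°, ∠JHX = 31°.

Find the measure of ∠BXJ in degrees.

∠BXJ = 80°

1. ∠BHJ = 31°  [B on ray HX]
2. ∠HBJ = 129°  [△JHB]
3. ∠JBX = 51°  [linear pair at B on HX]
4. ∠BXJ = 80°  [△JBX]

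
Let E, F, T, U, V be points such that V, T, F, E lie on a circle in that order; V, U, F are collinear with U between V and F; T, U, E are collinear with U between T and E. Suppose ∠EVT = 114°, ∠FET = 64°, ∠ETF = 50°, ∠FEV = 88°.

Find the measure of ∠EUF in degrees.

1. ∠EVF = 50°  [same arc FE]
2. ∠EFV = 42°  [△VFE]
3. ∠EUF = 74°  [△FUE]

∠EUF = 74°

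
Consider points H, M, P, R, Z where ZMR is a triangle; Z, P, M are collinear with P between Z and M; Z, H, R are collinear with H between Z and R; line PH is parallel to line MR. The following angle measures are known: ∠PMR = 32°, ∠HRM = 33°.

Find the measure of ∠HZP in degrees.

1. ∠RMZ = 32°  [P on ray MZ]
2. ∠MRZ = 33°  [H on ray RZ]
3. ∠MZR = 115°  [△ZMR]
4. ∠HZP = 115°  [P on ZM, H on ZR]

∠HZP = 115°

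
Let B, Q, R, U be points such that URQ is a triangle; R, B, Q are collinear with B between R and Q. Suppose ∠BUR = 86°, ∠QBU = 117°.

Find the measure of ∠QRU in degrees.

∠QRU = 31°

1. ∠RBU = 63°  [linear pair at B on RQ]
2. ∠BRU = 31°  [△URB]
3. ∠QRU = 31°  [B on ray RQ]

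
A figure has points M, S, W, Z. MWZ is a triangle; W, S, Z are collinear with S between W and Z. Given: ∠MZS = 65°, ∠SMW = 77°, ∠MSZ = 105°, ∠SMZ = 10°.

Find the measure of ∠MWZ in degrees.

1. ∠MSW = 75°  [linear pair at S on WZ]
2. ∠MWS = 28°  [△MWS]
3. ∠MWZ = 28°  [S on ray WZ]

∠MWZ = 28°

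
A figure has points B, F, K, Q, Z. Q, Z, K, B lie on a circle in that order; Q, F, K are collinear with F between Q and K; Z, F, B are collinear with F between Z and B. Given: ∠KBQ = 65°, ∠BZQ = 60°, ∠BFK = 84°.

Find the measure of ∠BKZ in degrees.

∠BKZ = 89°

1. ∠BKQ = 60°  [same arc QB]
2. ∠KBZ = 36°  [△KFB]
3. ∠BQK = 55°  [△QKB]
4. ∠BZK = 55°  [same arc KB]
5. ∠BKZ = 89°  [△ZKB]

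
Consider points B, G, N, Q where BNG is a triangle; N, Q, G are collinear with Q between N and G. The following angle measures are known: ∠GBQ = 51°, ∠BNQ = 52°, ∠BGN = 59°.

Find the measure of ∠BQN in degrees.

∠BQN = 110°

1. ∠BGQ = 59°  [Q on ray GN]
2. ∠BQG = 70°  [△BQG]
3. ∠BQN = 110°  [linear pair at Q on NG]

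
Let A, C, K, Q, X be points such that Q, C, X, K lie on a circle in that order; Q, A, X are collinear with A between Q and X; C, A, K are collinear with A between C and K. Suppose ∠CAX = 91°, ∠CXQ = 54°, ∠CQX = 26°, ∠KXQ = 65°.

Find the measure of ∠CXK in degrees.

∠CXK = 119°

1. ∠KCX = 35°  [△CAX]
2. ∠CKX = 26°  [same arc CX]
3. ∠CXK = 119°  [△CXK]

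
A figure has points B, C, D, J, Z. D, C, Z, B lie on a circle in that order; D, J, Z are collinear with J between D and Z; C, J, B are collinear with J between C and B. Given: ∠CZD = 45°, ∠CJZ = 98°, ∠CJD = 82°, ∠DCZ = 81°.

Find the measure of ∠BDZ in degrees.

∠BDZ = 37°

1. ∠CBD = 45°  [same arc DC]
2. ∠BJD = 98°  [vertical angles at J]
3. ∠BDZ = 37°  [△DJB]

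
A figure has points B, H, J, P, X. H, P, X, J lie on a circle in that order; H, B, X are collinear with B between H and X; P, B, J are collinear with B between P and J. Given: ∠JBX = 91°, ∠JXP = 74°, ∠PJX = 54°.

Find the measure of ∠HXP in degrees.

∠HXP = 39°

1. ∠HBP = 91°  [vertical angles at B]
2. ∠JPX = 52°  [△PXJ]
3. ∠PBX = 89°  [linear pair at B on HX]
4. ∠HXP = 39°  [△PBX]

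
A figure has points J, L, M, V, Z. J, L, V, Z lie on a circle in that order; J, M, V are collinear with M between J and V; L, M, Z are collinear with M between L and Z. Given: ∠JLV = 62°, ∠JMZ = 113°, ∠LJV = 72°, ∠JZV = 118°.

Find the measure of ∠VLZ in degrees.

∠VLZ = 21°

1. ∠JVL = 46°  [△JLV]
2. ∠LMV = 113°  [vertical angles at M]
3. ∠VLZ = 21°  [△LMV]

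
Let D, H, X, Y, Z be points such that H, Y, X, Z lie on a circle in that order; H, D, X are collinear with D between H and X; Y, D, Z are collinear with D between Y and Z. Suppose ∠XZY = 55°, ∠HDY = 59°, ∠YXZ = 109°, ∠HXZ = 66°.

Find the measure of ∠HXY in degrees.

∠HXY = 43°

1. ∠XYZ = 16°  [△YXZ]
2. ∠XDY = 121°  [linear pair at D on HX]
3. ∠HXY = 43°  [△YDX]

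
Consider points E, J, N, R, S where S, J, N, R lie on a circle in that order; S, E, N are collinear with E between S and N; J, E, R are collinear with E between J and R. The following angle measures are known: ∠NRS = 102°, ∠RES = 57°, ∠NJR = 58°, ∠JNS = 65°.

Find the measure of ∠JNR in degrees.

∠JNR = 85°

1. ∠NJS = 78°  [cyclic SJNR, opposite ∠J+∠R]
2. ∠JSN = 37°  [△SJN]
3. ∠JRN = 37°  [same arc JN]
4. ∠JNR = 85°  [△JNR]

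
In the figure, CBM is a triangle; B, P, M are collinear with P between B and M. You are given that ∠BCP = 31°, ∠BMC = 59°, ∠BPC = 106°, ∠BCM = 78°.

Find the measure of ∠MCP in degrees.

1. ∠CMP = 59°  [P on ray MB]
2. ∠CPM = 74°  [linear pair at P on BM]
3. ∠MCP = 47°  [△CPM]

∠MCP = 47°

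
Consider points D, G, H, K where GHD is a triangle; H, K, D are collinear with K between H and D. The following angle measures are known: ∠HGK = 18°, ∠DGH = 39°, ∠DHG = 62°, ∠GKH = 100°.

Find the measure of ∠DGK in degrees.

∠DGK = 21°

1. ∠GDH = 79°  [△GHD]
2. ∠DKG = 80°  [linear pair at K on HD]
3. ∠GDK = 79°  [K on ray DH]
4. ∠DGK = 21°  [△GKD]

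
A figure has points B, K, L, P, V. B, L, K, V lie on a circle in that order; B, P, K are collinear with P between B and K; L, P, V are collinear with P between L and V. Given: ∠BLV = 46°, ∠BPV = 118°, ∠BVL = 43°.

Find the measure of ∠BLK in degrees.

∠BLK = 65°

1. ∠BKV = 46°  [same arc BV]
2. ∠KBV = 19°  [△BPV]
3. ∠BVK = 115°  [△BKV]
4. ∠BLK = 65°  [cyclic BLKV, opposite ∠L+∠V]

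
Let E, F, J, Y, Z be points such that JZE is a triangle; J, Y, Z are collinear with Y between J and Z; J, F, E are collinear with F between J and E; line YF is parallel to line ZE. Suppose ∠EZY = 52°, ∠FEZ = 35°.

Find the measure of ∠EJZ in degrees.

∠EJZ = 93°

1. ∠EZJ = 52°  [Y on ray ZJ]
2. ∠JEZ = 35°  [F on ray EJ]
3. ∠EJZ = 93°  [△JZE]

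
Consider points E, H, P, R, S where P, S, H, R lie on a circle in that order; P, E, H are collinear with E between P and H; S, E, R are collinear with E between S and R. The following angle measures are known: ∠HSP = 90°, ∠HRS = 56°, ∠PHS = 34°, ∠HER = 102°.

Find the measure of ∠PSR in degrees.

1. ∠HPS = 56°  [△PSH]
2. ∠PES = 102°  [vertical angles at E]
3. ∠PSR = 22°  [△PES]

∠PSR = 22°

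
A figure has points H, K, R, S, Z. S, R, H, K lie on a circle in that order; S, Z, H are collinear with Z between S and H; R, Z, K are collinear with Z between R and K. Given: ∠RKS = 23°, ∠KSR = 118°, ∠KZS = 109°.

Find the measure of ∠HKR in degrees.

∠HKR = 70°

1. ∠RHS = 23°  [same arc SR]
2. ∠KHR = 62°  [cyclic SRHK, opposite ∠S+∠H]
3. ∠HZR = 109°  [vertical angles at Z]
4. ∠HRK = 48°  [△RZH]
5. ∠HKR = 70°  [△RHK]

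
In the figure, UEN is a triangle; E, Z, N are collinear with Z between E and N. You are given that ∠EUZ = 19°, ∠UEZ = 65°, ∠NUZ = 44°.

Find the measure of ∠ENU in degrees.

∠ENU = 52°

1. ∠EZU = 96°  [△UEZ]
2. ∠NZU = 84°  [linear pair at Z on EN]
3. ∠UNZ = 52°  [△UZN]
4. ∠ENU = 52°  [Z on ray NE]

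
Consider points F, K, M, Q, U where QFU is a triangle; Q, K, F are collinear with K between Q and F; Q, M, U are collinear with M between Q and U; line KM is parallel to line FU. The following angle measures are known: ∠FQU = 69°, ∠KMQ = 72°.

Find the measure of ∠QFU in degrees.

1. ∠KQM = 69°  [K on QF, M on QU]
2. ∠MKQ = 39°  [△QKM]
3. ∠QFU = 39°  [KM∥FU, corresponding at K]

∠QFU = 39°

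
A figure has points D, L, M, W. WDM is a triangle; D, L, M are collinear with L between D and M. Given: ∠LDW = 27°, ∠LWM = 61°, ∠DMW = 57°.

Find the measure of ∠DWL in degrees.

∠DWL = 35°

1. ∠LMW = 57°  [L on ray MD]
2. ∠MLW = 62°  [△WLM]
3. ∠DLW = 118°  [linear pair at L on DM]
4. ∠DWL = 35°  [△WDL]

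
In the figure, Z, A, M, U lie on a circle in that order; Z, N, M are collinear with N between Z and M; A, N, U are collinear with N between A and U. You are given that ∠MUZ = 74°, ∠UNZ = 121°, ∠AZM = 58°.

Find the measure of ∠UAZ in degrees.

1. ∠ANM = 121°  [vertical angles at N]
2. ∠ANZ = 59°  [linear pair at N on ZM]
3. ∠UAZ = 63°  [△ZNA]

∠UAZ = 63°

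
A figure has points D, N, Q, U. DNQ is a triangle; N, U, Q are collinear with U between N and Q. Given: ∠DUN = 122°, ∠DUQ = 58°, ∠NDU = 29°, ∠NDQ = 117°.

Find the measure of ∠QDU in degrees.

1. ∠DNU = 29°  [△DNU]
2. ∠DNQ = 29°  [U on ray NQ]
3. ∠DQN = 34°  [△DNQ]
4. ∠DQU = 34°  [U on ray QN]
5. ∠QDU = 88°  [△DUQ]

∠QDU = 88°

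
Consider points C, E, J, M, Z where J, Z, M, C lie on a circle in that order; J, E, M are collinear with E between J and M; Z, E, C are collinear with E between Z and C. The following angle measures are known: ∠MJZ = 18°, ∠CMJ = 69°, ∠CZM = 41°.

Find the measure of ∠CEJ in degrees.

∠CEJ = 87°

1. ∠MCZ = 18°  [same arc ZM]
2. ∠CEM = 93°  [△MEC]
3. ∠CEJ = 87°  [linear pair at E on JM]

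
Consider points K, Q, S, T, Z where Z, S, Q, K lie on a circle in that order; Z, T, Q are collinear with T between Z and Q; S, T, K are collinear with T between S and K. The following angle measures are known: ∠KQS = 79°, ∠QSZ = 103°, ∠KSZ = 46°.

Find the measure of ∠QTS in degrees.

∠QTS = 90°

1. ∠KZS = 101°  [cyclic ZSQK, opposite ∠Z+∠Q]
2. ∠QKZ = 77°  [cyclic ZSQK, opposite ∠S+∠K]
3. ∠KQZ = 46°  [same arc ZK]
4. ∠SKZ = 33°  [△ZSK]
5. ∠KZQ = 57°  [△ZQK]
6. ∠SQZ = 33°  [same arc ZS]
7. ∠KSQ = 57°  [same arc QK]
8. ∠QTS = 90°  [△STQ]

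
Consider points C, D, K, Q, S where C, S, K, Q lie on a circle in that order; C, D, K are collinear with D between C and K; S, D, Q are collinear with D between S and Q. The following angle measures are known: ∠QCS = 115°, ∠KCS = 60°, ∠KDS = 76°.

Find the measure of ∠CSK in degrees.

∠CSK = 71°

1. ∠QKS = 65°  [cyclic CSKQ, opposite ∠C+∠K]
2. ∠KQS = 60°  [same arc SK]
3. ∠KSQ = 55°  [△SKQ]
4. ∠CKS = 49°  [△SDK]
5. ∠CSK = 71°  [△CSK]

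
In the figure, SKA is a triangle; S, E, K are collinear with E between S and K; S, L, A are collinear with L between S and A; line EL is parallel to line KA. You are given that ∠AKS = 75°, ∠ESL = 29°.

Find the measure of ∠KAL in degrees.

1. ∠LES = 75°  [EL∥KA, corresponding at E]
2. ∠ELS = 76°  [△SEL]
3. ∠ALE = 104°  [linear pair at L on SA]
4. ∠KAL = 76°  [EL∥KA, co-interior at A–L]

∠KAL = 76°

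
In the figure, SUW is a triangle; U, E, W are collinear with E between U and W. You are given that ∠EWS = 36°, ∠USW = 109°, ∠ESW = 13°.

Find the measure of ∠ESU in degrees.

∠ESU = 96°

1. ∠SEW = 131°  [△SEW]
2. ∠SWU = 36°  [E on ray WU]
3. ∠SUW = 35°  [△SUW]
4. ∠SEU = 49°  [linear pair at E on UW]
5. ∠EUS = 35°  [E on ray UW]
6. ∠ESU = 96°  [△SUE]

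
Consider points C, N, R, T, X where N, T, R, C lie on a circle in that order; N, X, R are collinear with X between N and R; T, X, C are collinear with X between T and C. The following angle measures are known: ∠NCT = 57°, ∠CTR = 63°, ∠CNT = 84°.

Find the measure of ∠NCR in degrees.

∠NCR = 78°

1. ∠CTN = 39°  [△NTC]
2. ∠CNR = 63°  [same arc RC]
3. ∠CRN = 39°  [same arc NC]
4. ∠NCR = 78°  [△NRC]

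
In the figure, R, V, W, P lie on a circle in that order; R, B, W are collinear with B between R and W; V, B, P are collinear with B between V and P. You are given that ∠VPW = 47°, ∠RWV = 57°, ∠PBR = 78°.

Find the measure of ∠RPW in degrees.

∠RPW = 104°

1. ∠VRW = 47°  [same arc VW]
2. ∠RVW = 76°  [△RVW]
3. ∠RPW = 104°  [cyclic RVWP, opposite ∠V+∠P]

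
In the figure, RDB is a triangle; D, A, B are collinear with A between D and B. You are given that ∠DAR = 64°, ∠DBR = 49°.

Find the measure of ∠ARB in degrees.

1. ∠BAR = 116°  [linear pair at A on DB]
2. ∠ABR = 49°  [A on ray BD]
3. ∠ARB = 15°  [△RAB]

∠ARB = 15°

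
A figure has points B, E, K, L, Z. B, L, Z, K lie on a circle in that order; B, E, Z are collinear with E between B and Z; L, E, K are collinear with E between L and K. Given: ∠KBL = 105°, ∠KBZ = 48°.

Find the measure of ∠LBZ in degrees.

∠LBZ = 57°

1. ∠KZL = 75°  [cyclic BLZK, opposite ∠B+∠Z]
2. ∠KLZ = 48°  [same arc ZK]
3. ∠LKZ = 57°  [△LZK]
4. ∠LBZ = 57°  [same arc LZ]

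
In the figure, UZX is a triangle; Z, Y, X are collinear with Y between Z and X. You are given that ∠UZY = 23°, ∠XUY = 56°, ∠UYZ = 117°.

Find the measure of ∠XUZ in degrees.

∠XUZ = 96°

1. ∠UZX = 23°  [Y on ray ZX]
2. ∠UYX = 63°  [linear pair at Y on ZX]
3. ∠UXY = 61°  [△UYX]
4. ∠UXZ = 61°  [Y on ray XZ]
5. ∠XUZ = 96°  [△UZX]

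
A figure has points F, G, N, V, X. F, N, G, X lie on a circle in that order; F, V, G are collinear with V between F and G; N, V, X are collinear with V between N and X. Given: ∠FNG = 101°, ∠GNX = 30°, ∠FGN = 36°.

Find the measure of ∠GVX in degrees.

1. ∠FXG = 79°  [cyclic FNGX, opposite ∠N+∠X]
2. ∠GFN = 43°  [△FNG]
3. ∠GFX = 30°  [same arc GX]
4. ∠FGX = 71°  [△FGX]
5. ∠GXN = 43°  [same arc NG]
6. ∠GVX = 66°  [△GVX]

∠GVX = 66°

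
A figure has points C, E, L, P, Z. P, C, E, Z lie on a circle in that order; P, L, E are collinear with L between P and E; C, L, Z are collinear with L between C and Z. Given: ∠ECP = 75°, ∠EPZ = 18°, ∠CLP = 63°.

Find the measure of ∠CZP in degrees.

1. ∠ECZ = 18°  [same arc EZ]
2. ∠CLE = 117°  [linear pair at L on PE]
3. ∠CEP = 45°  [△CLE]
4. ∠CZP = 45°  [same arc PC]

∠CZP = 45°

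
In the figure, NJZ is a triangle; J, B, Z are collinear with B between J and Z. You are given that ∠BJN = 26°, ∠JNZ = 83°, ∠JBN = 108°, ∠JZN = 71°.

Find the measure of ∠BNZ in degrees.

∠BNZ = 37°

1. ∠NBZ = 72°  [linear pair at B on JZ]
2. ∠BZN = 71°  [B on ray ZJ]
3. ∠BNZ = 37°  [△NBZ]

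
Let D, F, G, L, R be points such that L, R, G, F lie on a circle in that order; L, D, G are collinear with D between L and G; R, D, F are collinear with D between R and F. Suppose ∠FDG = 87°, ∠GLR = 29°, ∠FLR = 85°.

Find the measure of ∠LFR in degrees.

1. ∠LDR = 87°  [vertical angles at D]
2. ∠FRL = 64°  [△LDR]
3. ∠LFR = 31°  [△LRF]

∠LFR = 31°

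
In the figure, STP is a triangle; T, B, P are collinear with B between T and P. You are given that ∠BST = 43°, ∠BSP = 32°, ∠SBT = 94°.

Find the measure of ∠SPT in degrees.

1. ∠PBS = 86°  [linear pair at B on TP]
2. ∠BPS = 62°  [△SBP]
3. ∠SPT = 62°  [B on ray PT]

∠SPT = 62°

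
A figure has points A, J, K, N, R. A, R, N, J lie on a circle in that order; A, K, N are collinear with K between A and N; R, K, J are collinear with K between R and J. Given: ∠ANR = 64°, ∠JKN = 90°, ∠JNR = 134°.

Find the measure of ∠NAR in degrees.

∠NAR = 20°

1. ∠AJR = 64°  [same arc AR]
2. ∠AKR = 90°  [vertical angles at K]
3. ∠JAR = 46°  [cyclic ARNJ, opposite ∠A+∠N]
4. ∠ARJ = 70°  [△ARJ]
5. ∠NAR = 20°  [△AKR]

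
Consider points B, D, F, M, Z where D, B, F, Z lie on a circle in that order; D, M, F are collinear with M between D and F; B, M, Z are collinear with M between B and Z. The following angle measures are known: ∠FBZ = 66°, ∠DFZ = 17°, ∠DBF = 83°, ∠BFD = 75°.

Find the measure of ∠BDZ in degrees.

∠BDZ = 88°

1. ∠DBZ = 17°  [same arc DZ]
2. ∠BZD = 75°  [same arc DB]
3. ∠BDZ = 88°  [△DBZ]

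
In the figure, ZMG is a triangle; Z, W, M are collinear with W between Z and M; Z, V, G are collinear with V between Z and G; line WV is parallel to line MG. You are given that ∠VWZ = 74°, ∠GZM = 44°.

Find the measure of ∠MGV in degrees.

∠MGV = 62°

1. ∠GMZ = 74°  [WV∥MG, corresponding at W]
2. ∠MGZ = 62°  [△ZMG]
3. ∠MGV = 62°  [V on ray GZ]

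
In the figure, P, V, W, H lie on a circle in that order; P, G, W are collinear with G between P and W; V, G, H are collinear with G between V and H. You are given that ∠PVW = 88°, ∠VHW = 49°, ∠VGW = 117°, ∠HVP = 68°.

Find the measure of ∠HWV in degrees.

∠HWV = 111°

1. ∠PHW = 92°  [cyclic PVWH, opposite ∠V+∠H]
2. ∠HWP = 68°  [same arc PH]
3. ∠HPW = 20°  [△PWH]
4. ∠HVW = 20°  [same arc WH]
5. ∠HWV = 111°  [△VWH]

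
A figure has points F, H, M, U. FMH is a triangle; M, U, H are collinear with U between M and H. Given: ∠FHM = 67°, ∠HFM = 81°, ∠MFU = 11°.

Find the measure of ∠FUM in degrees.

∠FUM = 137°

1. ∠FMH = 32°  [△FMH]
2. ∠FMU = 32°  [U on ray MH]
3. ∠FUM = 137°  [△FMU]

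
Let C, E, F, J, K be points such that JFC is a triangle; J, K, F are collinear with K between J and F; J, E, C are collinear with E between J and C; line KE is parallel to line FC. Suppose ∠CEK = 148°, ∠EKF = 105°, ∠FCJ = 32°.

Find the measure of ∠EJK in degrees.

∠EJK = 73°

1. ∠JEK = 32°  [linear pair at E on JC]
2. ∠EKJ = 75°  [linear pair at K on JF]
3. ∠EJK = 73°  [△JKE]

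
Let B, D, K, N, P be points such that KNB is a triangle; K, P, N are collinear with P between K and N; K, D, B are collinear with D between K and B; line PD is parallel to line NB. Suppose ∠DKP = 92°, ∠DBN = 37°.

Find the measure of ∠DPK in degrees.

∠DPK = 51°

1. ∠BKN = 92°  [P on KN, D on KB]
2. ∠KBN = 37°  [D on ray BK]
3. ∠BNK = 51°  [△KNB]
4. ∠DPK = 51°  [PD∥NB, corresponding at P]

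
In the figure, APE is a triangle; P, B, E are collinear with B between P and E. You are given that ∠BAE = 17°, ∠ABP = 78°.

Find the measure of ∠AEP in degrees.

∠AEP = 61°

1. ∠ABE = 102°  [linear pair at B on PE]
2. ∠AEB = 61°  [△ABE]
3. ∠AEP = 61°  [B on ray EP]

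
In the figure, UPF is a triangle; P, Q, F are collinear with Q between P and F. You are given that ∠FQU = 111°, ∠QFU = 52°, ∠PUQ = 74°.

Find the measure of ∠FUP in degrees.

1. ∠PQU = 69°  [linear pair at Q on PF]
2. ∠PFU = 52°  [Q on ray FP]
3. ∠QPU = 37°  [△UPQ]
4. ∠FPU = 37°  [Q on ray PF]
5. ∠FUP = 91°  [△UPF]

∠FUP = 91°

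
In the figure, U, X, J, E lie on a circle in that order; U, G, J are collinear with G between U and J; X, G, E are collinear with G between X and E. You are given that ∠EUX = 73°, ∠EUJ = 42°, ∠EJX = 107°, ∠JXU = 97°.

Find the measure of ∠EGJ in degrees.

∠EGJ = 94°

1. ∠EXJ = 42°  [same arc JE]
2. ∠JEX = 31°  [△XJE]
3. ∠JEU = 83°  [cyclic UXJE, opposite ∠X+∠E]
4. ∠EJU = 55°  [△UJE]
5. ∠EGJ = 94°  [△JGE]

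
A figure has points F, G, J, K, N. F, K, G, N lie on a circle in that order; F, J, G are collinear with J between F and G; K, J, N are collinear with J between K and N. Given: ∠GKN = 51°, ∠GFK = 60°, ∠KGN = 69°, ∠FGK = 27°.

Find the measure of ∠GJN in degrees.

∠GJN = 78°

1. ∠GFN = 51°  [same arc GN]
2. ∠FNK = 27°  [same arc FK]
3. ∠FJN = 102°  [△FJN]
4. ∠GJN = 78°  [linear pair at J on FG]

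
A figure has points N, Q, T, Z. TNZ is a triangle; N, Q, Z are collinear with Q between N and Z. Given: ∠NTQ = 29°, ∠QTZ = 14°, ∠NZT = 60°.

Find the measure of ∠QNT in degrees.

1. ∠QZT = 60°  [Q on ray ZN]
2. ∠TQZ = 106°  [△TQZ]
3. ∠NQT = 74°  [linear pair at Q on NZ]
4. ∠QNT = 77°  [△TNQ]

∠QNT = 77°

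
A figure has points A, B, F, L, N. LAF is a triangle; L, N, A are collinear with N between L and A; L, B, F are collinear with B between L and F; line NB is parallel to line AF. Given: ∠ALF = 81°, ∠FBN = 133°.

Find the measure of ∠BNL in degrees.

1. ∠BLN = 81°  [N on LA, B on LF]
2. ∠LBN = 47°  [linear pair at B on LF]
3. ∠BNL = 52°  [△LNB]

∠BNL = 52°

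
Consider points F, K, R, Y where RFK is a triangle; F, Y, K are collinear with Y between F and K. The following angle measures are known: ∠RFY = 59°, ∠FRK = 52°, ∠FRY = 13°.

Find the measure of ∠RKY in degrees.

∠RKY = 69°

1. ∠KFR = 59°  [Y on ray FK]
2. ∠FKR = 69°  [△RFK]
3. ∠RKY = 69°  [Y on ray KF]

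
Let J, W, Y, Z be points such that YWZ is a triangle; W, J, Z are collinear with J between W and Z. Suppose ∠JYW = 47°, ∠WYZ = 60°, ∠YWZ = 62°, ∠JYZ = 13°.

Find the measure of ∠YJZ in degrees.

1. ∠WZY = 58°  [△YWZ]
2. ∠JZY = 58°  [J on ray ZW]
3. ∠YJZ = 109°  [△YJZ]

∠YJZ = 109°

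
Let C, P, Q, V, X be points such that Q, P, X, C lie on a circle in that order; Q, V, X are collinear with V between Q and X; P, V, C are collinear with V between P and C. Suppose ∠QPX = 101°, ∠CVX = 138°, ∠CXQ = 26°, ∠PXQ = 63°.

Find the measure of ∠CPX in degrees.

∠CPX = 75°

1. ∠QCX = 79°  [cyclic QPXC, opposite ∠P+∠C]
2. ∠CQX = 75°  [△QXC]
3. ∠CPX = 75°  [same arc XC]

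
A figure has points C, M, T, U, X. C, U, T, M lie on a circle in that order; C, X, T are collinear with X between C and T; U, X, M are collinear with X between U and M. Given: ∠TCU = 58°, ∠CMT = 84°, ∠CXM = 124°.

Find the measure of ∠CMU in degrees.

1. ∠CUT = 96°  [cyclic CUTM, opposite ∠U+∠M]
2. ∠CTU = 26°  [△CUT]
3. ∠CMU = 26°  [same arc CU]

∠CMU = 26°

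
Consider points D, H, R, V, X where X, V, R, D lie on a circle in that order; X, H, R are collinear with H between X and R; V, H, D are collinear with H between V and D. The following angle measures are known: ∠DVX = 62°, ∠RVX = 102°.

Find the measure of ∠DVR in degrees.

1. ∠DRX = 62°  [same arc XD]
2. ∠RDX = 78°  [cyclic XVRD, opposite ∠V+∠D]
3. ∠DXR = 40°  [△XRD]
4. ∠DVR = 40°  [same arc RD]

∠DVR = 40°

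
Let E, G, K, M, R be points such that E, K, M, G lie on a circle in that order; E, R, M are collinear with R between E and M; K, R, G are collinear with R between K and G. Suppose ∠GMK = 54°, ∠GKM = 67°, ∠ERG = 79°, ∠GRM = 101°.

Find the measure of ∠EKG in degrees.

1. ∠GEK = 126°  [cyclic EKMG, opposite ∠E+∠M]
2. ∠GEM = 67°  [same arc MG]
3. ∠EGK = 34°  [△ERG]
4. ∠EKG = 20°  [△EKG]

∠EKG = 20°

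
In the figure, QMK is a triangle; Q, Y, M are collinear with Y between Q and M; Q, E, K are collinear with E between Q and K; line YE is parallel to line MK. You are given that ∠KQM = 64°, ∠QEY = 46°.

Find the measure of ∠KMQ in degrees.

1. ∠EQY = 64°  [Y on QM, E on QK]
2. ∠EYQ = 70°  [△QYE]
3. ∠KMQ = 70°  [YE∥MK, corresponding at Y]

∠KMQ = 70°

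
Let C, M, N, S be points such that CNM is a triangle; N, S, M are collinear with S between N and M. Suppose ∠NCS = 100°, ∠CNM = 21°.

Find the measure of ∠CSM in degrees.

1. ∠CNS = 21°  [S on ray NM]
2. ∠CSN = 59°  [△CNS]
3. ∠CSM = 121°  [linear pair at S on NM]

∠CSM = 121°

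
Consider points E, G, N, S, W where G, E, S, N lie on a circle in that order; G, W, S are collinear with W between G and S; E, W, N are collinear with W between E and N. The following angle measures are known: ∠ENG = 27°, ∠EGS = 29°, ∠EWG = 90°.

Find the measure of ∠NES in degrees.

1. ∠ESG = 27°  [same arc GE]
2. ∠EWS = 90°  [linear pair at W on GS]
3. ∠NES = 63°  [△EWS]

∠NES = 63°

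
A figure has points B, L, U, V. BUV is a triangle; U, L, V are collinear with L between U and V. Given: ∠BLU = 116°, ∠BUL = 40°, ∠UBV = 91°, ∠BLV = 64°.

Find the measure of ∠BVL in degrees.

1. ∠BUV = 40°  [L on ray UV]
2. ∠BVU = 49°  [△BUV]
3. ∠BVL = 49°  [L on ray VU]

∠BVL = 49°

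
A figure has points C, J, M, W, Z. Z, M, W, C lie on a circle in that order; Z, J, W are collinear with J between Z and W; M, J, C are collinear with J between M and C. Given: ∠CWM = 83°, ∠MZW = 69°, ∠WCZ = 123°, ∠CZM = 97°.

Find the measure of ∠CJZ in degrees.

∠CJZ = 98°

1. ∠MCW = 69°  [same arc MW]
2. ∠WMZ = 57°  [cyclic ZMWC, opposite ∠M+∠C]
3. ∠CMW = 28°  [△MWC]
4. ∠MWZ = 54°  [△ZMW]
5. ∠CZW = 28°  [same arc WC]
6. ∠MCZ = 54°  [same arc ZM]
7. ∠CJZ = 98°  [△ZJC]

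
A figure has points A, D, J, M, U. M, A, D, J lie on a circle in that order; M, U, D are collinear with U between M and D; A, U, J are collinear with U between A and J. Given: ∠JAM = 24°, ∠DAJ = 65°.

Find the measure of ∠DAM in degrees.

∠DAM = 89°

1. ∠JDM = 24°  [same arc MJ]
2. ∠DMJ = 65°  [same arc DJ]
3. ∠DJM = 91°  [△MDJ]
4. ∠DAM = 89°  [cyclic MADJ, opposite ∠A+∠J]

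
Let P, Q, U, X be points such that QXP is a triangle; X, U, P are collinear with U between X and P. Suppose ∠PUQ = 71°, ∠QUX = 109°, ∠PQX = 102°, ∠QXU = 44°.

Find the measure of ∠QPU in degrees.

1. ∠PXQ = 44°  [U on ray XP]
2. ∠QPX = 34°  [△QXP]
3. ∠QPU = 34°  [U on ray PX]

∠QPU = 34°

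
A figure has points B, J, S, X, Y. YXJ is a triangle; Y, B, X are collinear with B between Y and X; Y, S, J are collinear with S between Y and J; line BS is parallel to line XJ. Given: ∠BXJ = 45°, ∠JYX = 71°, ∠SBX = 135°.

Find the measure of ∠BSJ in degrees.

1. ∠JXY = 45°  [B on ray XY]
2. ∠XJY = 64°  [△YXJ]
3. ∠BSY = 64°  [BS∥XJ, corresponding at S]
4. ∠BSJ = 116°  [linear pair at S on YJ]

∠BSJ = 116°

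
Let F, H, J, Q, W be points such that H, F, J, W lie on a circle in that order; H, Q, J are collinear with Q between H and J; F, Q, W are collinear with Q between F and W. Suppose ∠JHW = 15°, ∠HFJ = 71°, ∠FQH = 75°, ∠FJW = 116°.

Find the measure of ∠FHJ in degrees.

1. ∠JFW = 15°  [same arc JW]
2. ∠FWJ = 49°  [△FJW]
3. ∠FHJ = 49°  [same arc FJ]

∠FHJ = 49°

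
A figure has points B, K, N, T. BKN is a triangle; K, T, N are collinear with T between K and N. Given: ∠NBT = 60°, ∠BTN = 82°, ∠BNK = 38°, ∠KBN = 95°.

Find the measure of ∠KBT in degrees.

∠KBT = 35°

1. ∠BTK = 98°  [linear pair at T on KN]
2. ∠BKN = 47°  [△BKN]
3. ∠BKT = 47°  [T on ray KN]
4. ∠KBT = 35°  [△BKT]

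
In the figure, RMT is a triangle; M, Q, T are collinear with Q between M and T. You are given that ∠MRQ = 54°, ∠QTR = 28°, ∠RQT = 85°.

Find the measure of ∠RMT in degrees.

∠RMT = 31°

1. ∠MQR = 95°  [linear pair at Q on MT]
2. ∠QMR = 31°  [△RMQ]
3. ∠RMT = 31°  [Q on ray MT]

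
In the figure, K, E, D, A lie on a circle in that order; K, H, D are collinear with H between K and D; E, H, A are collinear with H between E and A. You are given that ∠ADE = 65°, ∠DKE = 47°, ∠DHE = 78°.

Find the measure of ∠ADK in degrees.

1. ∠DAE = 47°  [same arc ED]
2. ∠AHK = 78°  [vertical angles at H]
3. ∠AHD = 102°  [linear pair at H on KD]
4. ∠ADK = 31°  [△DHA]

∠ADK = 31°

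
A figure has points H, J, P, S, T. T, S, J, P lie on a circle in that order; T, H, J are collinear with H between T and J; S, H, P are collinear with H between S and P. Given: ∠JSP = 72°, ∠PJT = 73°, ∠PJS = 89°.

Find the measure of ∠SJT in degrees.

∠SJT = 16°

1. ∠JTP = 72°  [same arc JP]
2. ∠JPS = 19°  [△SJP]
3. ∠JPT = 35°  [△TJP]
4. ∠JTS = 19°  [same arc SJ]
5. ∠JST = 145°  [cyclic TSJP, opposite ∠S+∠P]
6. ∠SJT = 16°  [△TSJ]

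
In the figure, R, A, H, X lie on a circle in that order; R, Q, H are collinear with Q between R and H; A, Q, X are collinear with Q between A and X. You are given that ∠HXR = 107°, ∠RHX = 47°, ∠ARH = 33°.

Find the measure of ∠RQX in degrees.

1. ∠AXH = 33°  [same arc AH]
2. ∠HQX = 100°  [△HQX]
3. ∠RQX = 80°  [linear pair at Q on RH]

∠RQX = 80°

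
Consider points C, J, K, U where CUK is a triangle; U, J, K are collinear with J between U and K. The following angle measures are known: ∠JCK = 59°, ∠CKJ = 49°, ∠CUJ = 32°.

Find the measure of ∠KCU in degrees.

∠KCU = 99°

1. ∠CKU = 49°  [J on ray KU]
2. ∠CUK = 32°  [J on ray UK]
3. ∠KCU = 99°  [△CUK]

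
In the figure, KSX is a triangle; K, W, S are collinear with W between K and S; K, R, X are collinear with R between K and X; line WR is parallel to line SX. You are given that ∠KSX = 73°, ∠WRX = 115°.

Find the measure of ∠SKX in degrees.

∠SKX = 42°

1. ∠KWR = 73°  [WR∥SX, corresponding at W]
2. ∠KRW = 65°  [linear pair at R on KX]
3. ∠RKW = 42°  [△KWR]
4. ∠SKX = 42°  [W on KS, R on KX]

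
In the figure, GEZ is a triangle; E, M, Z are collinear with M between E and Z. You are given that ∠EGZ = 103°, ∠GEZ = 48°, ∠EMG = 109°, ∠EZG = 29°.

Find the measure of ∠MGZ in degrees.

∠MGZ = 80°

1. ∠GMZ = 71°  [linear pair at M on EZ]
2. ∠GZM = 29°  [M on ray ZE]
3. ∠MGZ = 80°  [△GMZ]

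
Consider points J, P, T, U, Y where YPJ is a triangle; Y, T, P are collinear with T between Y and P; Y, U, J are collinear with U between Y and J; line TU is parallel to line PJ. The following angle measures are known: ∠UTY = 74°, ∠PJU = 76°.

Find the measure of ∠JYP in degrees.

1. ∠JPY = 74°  [TU∥PJ, corresponding at T]
2. ∠PJY = 76°  [U on ray JY]
3. ∠JYP = 30°  [△YPJ]

∠JYP = 30°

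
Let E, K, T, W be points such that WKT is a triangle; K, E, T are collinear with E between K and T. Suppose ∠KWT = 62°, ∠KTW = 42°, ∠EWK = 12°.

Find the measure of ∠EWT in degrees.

∠EWT = 50°

1. ∠TKW = 76°  [△WKT]
2. ∠ETW = 42°  [E on ray TK]
3. ∠EKW = 76°  [E on ray KT]
4. ∠KEW = 92°  [△WKE]
5. ∠TEW = 88°  [linear pair at E on KT]
6. ∠EWT = 50°  [△WET]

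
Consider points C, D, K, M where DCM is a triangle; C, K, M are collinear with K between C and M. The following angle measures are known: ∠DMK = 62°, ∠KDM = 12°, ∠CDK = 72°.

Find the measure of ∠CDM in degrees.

1. ∠DKM = 106°  [△DKM]
2. ∠CMD = 62°  [K on ray MC]
3. ∠CKD = 74°  [linear pair at K on CM]
4. ∠DCK = 34°  [△DCK]
5. ∠DCM = 34°  [K on ray CM]
6. ∠CDM = 84°  [△DCM]

∠CDM = 84°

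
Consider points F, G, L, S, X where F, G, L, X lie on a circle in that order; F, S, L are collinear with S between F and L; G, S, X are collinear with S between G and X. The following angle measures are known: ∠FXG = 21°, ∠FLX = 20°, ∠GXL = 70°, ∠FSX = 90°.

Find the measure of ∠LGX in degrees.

1. ∠FLG = 21°  [same arc FG]
2. ∠GSL = 90°  [vertical angles at S]
3. ∠LGX = 69°  [△GSL]

∠LGX = 69°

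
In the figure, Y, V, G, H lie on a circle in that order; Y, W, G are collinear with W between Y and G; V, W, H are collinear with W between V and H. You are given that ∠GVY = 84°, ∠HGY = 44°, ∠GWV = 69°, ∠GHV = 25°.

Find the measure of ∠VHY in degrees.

1. ∠GHY = 96°  [cyclic YVGH, opposite ∠V+∠H]
2. ∠GYH = 40°  [△YGH]
3. ∠HWY = 69°  [vertical angles at W]
4. ∠VHY = 71°  [△YWH]

∠VHY = 71°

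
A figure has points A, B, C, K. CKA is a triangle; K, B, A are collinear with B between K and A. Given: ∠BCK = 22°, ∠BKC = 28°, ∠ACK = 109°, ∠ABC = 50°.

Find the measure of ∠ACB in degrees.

∠ACB = 87°

1. ∠AKC = 28°  [B on ray KA]
2. ∠CAK = 43°  [△CKA]
3. ∠BAC = 43°  [B on ray AK]
4. ∠ACB = 87°  [△CBA]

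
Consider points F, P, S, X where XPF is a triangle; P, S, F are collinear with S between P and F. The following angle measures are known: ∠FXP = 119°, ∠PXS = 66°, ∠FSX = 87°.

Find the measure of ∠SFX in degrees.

1. ∠PSX = 93°  [linear pair at S on PF]
2. ∠SPX = 21°  [△XPS]
3. ∠FPX = 21°  [S on ray PF]
4. ∠PFX = 40°  [△XPF]
5. ∠SFX = 40°  [S on ray FP]

∠SFX = 40°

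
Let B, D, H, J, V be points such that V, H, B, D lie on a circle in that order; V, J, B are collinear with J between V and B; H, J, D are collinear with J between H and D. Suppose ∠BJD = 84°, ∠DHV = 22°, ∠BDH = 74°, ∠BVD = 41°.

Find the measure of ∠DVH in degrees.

1. ∠DJV = 96°  [linear pair at J on VB]
2. ∠HDV = 43°  [△VJD]
3. ∠DVH = 115°  [△VHD]

∠DVH = 115°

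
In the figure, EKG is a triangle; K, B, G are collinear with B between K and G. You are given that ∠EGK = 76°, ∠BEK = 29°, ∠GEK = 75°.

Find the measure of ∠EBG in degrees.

∠EBG = 58°

1. ∠EKG = 29°  [△EKG]
2. ∠BKE = 29°  [B on ray KG]
3. ∠EBK = 122°  [△EKB]
4. ∠EBG = 58°  [linear pair at B on KG]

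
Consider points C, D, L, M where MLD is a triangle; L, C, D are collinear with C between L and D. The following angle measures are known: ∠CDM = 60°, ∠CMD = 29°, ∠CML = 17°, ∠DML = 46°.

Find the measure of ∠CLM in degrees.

1. ∠LDM = 60°  [C on ray DL]
2. ∠DLM = 74°  [△MLD]
3. ∠CLM = 74°  [C on ray LD]

∠CLM = 74°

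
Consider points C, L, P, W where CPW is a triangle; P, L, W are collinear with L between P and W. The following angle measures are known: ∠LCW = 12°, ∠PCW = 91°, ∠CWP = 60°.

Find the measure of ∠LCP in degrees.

∠LCP = 79°

1. ∠CPW = 29°  [△CPW]
2. ∠CWL = 60°  [L on ray WP]
3. ∠CPL = 29°  [L on ray PW]
4. ∠CLW = 108°  [△CLW]
5. ∠CLP = 72°  [linear pair at L on PW]
6. ∠LCP = 79°  [△CPL]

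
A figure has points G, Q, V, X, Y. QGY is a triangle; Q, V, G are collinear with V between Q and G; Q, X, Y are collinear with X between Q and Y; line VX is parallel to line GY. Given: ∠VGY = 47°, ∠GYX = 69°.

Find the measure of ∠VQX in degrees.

∠VQX = 64°

1. ∠QGY = 47°  [V on ray GQ]
2. ∠GYQ = 69°  [X on ray YQ]
3. ∠GQY = 64°  [△QGY]
4. ∠VQX = 64°  [V on QG, X on QY]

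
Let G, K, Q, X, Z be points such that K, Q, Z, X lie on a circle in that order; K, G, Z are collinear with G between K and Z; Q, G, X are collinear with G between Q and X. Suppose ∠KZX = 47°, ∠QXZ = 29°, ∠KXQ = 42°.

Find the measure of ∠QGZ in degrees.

1. ∠KQX = 47°  [same arc KX]
2. ∠QKZ = 29°  [same arc QZ]
3. ∠KGQ = 104°  [△KGQ]
4. ∠QGZ = 76°  [linear pair at G on KZ]

∠QGZ = 76°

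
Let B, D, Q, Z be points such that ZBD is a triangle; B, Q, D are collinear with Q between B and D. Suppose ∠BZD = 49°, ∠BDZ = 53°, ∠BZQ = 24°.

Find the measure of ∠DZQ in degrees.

1. ∠DBZ = 78°  [△ZBD]
2. ∠QDZ = 53°  [Q on ray DB]
3. ∠QBZ = 78°  [Q on ray BD]
4. ∠BQZ = 78°  [△ZBQ]
5. ∠DQZ = 102°  [linear pair at Q on BD]
6. ∠DZQ = 25°  [△ZQD]

∠DZQ = 25°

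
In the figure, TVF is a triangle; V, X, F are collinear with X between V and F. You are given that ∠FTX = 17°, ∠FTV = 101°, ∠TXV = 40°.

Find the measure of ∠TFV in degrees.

1. ∠FXT = 140°  [linear pair at X on VF]
2. ∠TFX = 23°  [△TXF]
3. ∠TFV = 23°  [X on ray FV]

∠TFV = 23°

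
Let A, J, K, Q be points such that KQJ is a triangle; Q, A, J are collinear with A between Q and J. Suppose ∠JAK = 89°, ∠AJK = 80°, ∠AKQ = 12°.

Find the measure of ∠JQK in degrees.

1. ∠KAQ = 91°  [linear pair at A on QJ]
2. ∠AQK = 77°  [△KQA]
3. ∠JQK = 77°  [A on ray QJ]

∠JQK = 77°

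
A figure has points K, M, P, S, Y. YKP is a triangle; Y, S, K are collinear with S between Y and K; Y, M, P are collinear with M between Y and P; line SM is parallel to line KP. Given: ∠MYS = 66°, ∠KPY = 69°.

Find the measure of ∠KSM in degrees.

1. ∠KYP = 66°  [S on YK, M on YP]
2. ∠PKY = 45°  [△YKP]
3. ∠MSY = 45°  [SM∥KP, corresponding at S]
4. ∠KSM = 135°  [linear pair at S on YK]

∠KSM = 135°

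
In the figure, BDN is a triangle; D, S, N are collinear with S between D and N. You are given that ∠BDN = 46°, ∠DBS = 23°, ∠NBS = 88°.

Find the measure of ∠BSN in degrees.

∠BSN = 69°

1. ∠BDS = 46°  [S on ray DN]
2. ∠BSD = 111°  [△BDS]
3. ∠BSN = 69°  [linear pair at S on DN]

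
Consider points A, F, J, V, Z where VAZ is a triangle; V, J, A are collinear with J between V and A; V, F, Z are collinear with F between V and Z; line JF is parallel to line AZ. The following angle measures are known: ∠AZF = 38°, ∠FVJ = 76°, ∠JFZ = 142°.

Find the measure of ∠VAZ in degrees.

∠VAZ = 66°

1. ∠AZV = 38°  [F on ray ZV]
2. ∠AVZ = 76°  [J on VA, F on VZ]
3. ∠VAZ = 66°  [△VAZ]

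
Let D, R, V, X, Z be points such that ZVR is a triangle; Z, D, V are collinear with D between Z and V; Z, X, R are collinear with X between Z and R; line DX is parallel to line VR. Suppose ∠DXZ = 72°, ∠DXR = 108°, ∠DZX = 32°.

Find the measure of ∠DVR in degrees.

1. ∠XDZ = 76°  [△ZDX]
2. ∠VDX = 104°  [linear pair at D on ZV]
3. ∠DVR = 76°  [DX∥VR, co-interior at V–D]

∠DVR = 76°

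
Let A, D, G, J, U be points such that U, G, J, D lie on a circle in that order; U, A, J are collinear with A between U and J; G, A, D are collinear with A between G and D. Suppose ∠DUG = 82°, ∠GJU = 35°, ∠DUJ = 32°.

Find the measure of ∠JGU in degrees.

1. ∠DJG = 98°  [cyclic UGJD, opposite ∠U+∠J]
2. ∠DGJ = 32°  [same arc JD]
3. ∠GDJ = 50°  [△GJD]
4. ∠GUJ = 50°  [same arc GJ]
5. ∠JGU = 95°  [△UGJ]

∠JGU = 95°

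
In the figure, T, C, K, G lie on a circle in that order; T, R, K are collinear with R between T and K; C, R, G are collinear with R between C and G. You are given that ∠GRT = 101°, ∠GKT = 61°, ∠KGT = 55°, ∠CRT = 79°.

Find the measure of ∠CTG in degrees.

1. ∠GCT = 61°  [same arc TG]
2. ∠GTK = 64°  [△TKG]
3. ∠CGT = 15°  [△TRG]
4. ∠CTG = 104°  [△TCG]

∠CTG = 104°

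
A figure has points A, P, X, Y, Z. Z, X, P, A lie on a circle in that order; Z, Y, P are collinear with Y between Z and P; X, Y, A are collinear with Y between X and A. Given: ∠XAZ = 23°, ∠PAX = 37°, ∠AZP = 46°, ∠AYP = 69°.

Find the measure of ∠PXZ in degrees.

∠PXZ = 120°

1. ∠XPZ = 23°  [same arc ZX]
2. ∠PZX = 37°  [same arc XP]
3. ∠PXZ = 120°  [△ZXP]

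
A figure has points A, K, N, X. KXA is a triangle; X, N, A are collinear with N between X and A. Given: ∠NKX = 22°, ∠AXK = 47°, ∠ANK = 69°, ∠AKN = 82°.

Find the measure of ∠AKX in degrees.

∠AKX = 104°

1. ∠KAN = 29°  [△KNA]
2. ∠KAX = 29°  [N on ray AX]
3. ∠AKX = 104°  [△KXA]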